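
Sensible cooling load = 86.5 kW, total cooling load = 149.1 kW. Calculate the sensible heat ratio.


SHR = Q_sensible / Q_total
SHR = 86.5 / 149.1
SHR = 0.58

0.58


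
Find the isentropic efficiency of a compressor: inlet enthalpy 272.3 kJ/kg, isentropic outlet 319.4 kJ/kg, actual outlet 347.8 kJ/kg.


dh_ideal = 319.4 - 272.3 = 47.1 kJ/kg
dh_actual = 347.8 - 272.3 = 75.5 kJ/kg
eta_s = dh_ideal / dh_actual = 47.1 / 75.5
eta_s = 0.6238

0.6238


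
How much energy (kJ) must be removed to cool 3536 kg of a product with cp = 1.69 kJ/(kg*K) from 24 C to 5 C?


dT = 24 - (5) = 19 K
Q = m * cp * dT = 3536 * 1.69 * 19
Q = 113541 kJ

113541


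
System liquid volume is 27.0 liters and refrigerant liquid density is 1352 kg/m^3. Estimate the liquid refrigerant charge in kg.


Charge = V * rho / 1000
Charge = 27.0 * 1352 / 1000
Charge = 36.5 kg

36.5


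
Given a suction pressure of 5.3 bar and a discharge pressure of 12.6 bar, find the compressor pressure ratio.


PR = P_high / P_low
PR = 12.6 / 5.3
PR = 2.377

2.377


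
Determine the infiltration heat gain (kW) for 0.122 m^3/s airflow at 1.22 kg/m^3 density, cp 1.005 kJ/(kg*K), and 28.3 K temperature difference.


Q = V_dot * rho * cp * dT
Q = 0.122 * 1.22 * 1.005 * 28.3
Q = 4.233 kW

4.233


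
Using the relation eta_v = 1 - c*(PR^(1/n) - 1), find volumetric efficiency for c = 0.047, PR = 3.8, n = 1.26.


PR^(1/n) = 3.8^(1/1.26) = 2.8849993
eta_v = 1 - 0.047 * (2.8849993 - 1)
eta_v = 0.9114

0.9114


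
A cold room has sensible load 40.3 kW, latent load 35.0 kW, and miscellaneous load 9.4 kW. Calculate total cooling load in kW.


Q_total = Q_s + Q_l + Q_misc
Q_total = 40.3 + 35.0 + 9.4
Q_total = 84.7 kW

84.7


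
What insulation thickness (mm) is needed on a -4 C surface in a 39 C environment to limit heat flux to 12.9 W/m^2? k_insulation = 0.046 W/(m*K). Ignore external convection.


dT = 39 - (-4) = 43 K
thickness = k * dT / q_max * 1000
thickness = 0.046 * 43 / 12.9 * 1000
thickness = 153.3 mm

153.3


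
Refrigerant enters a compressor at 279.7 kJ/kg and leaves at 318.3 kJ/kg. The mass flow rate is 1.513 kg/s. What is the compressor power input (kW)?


dh = 318.3 - 279.7 = 38.6 kJ/kg
W = m_dot * dh = 1.513 * 38.6 = 58.4 kW

58.4


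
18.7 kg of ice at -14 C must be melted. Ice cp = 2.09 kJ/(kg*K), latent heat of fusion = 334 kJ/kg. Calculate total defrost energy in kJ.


Sensible heat = cp * dT = 2.09 * 14 = 29.26 kJ/kg
Total per kg = 29.26 + 334 = 363.26 kJ/kg
Q = m * total = 18.7 * 363.26
Q = 6793.0 kJ

6793.0


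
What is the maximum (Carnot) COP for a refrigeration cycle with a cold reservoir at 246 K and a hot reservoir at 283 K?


dT = 283 - 246 = 37 K
COP_carnot = T_cold / dT = 246 / 37
COP_carnot = 6.649

6.649


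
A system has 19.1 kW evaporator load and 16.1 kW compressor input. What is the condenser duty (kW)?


Q_cond = Q_evap + W
Q_cond = 19.1 + 16.1
Q_cond = 35.2 kW

35.2


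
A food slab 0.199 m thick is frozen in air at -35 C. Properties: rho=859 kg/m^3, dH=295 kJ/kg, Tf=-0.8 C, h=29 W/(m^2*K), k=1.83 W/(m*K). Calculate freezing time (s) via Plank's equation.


dT = -0.8 - (-35) = 34.2 K
term1 = a/(2h) = 0.199/(2*29) = 0.003431034483
term2 = a^2/(8k) = 0.199^2/(8*1.83) = 0.002704986339
t = rho*dH*1000/dT * (term1 + term2)
t = 859*295*1000/34.2 * (0.003431034483 + 0.002704986339)
t = 45465 s

45465


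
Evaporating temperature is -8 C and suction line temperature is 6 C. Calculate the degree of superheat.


Superheat = T_suction - T_evap
Superheat = 6 - (-8)
Superheat = 14 K

14


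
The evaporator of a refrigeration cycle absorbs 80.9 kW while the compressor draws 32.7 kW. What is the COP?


COP = Q_evap / W
COP = 80.9 / 32.7
COP = 2.474

2.474


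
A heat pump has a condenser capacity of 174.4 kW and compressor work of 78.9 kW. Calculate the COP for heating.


COP_hp = Q_cond / W
COP_hp = 174.4 / 78.9
COP_hp = 2.21

2.21


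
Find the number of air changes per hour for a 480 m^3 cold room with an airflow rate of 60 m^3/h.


ACH = flow / volume
ACH = 60 / 480
ACH = 0.125

0.125


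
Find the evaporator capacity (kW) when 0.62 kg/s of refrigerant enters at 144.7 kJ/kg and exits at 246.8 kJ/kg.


dh = 246.8 - 144.7 = 102.1 kJ/kg
Q_evap = m_dot * dh = 0.62 * 102.1
Q_evap = 63.3 kW

63.3


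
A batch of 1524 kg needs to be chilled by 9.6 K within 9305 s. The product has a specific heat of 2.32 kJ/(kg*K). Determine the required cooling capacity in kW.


Q = m * cp * dT / t
Q = 1524 * 2.32 * 9.6 / 9305
Q = 3.648 kW

3.648


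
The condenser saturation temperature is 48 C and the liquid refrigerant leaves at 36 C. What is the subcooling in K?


Subcooling = T_cond - T_liquid
Subcooling = 48 - 36
Subcooling = 12 K

12


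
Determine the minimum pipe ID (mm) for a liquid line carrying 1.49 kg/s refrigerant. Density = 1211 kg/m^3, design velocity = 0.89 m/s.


A = m_dot / (rho * v) = 1.49 / (1211 * 0.89) = 0.001382458549 m^2
d = sqrt(4*A/pi) * 1000
d = 42.0 mm

42.0


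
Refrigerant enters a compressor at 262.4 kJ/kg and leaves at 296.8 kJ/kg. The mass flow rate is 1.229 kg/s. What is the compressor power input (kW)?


dh = 296.8 - 262.4 = 34.4 kJ/kg
W = m_dot * dh = 1.229 * 34.4 = 42.28 kW

42.28


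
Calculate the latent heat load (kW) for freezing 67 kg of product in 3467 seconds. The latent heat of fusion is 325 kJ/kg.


Q_lat = m * h_fg / t
Q_lat = 67 * 325 / 3467
Q_lat = 6.28 kW

6.28


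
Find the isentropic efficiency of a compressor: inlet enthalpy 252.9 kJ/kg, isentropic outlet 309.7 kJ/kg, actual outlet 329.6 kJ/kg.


dh_ideal = 309.7 - 252.9 = 56.8 kJ/kg
dh_actual = 329.6 - 252.9 = 76.7 kJ/kg
eta_s = dh_ideal / dh_actual = 56.8 / 76.7
eta_s = 0.7405

0.7405


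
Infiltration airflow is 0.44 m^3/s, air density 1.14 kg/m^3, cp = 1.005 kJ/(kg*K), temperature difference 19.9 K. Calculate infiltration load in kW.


Q = V_dot * rho * cp * dT
Q = 0.44 * 1.14 * 1.005 * 19.9
Q = 10.032 kW

10.032


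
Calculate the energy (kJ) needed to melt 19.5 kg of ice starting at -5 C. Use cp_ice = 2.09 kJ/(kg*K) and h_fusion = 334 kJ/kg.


Sensible heat = cp * dT = 2.09 * 5 = 10.45 kJ/kg
Total per kg = 10.45 + 334 = 344.45 kJ/kg
Q = m * total = 19.5 * 344.45
Q = 6716.8 kJ

6716.8


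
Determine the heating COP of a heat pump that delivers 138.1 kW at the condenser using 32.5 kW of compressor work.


COP_hp = Q_cond / W
COP_hp = 138.1 / 32.5
COP_hp = 4.249

4.249


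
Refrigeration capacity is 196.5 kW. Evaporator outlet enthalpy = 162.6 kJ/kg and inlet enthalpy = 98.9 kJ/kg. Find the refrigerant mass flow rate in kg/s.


dh = 162.6 - 98.9 = 63.7 kJ/kg
m_dot = Q / dh = 196.5 / 63.7 = 3.0848 kg/s

3.0848


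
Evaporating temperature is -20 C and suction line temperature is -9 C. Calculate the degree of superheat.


Superheat = T_suction - T_evap
Superheat = -9 - (-20)
Superheat = 11 K

11


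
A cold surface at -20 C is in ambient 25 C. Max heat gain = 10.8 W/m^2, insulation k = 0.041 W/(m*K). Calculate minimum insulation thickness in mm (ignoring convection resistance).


dT = 25 - (-20) = 45 K
thickness = k * dT / q_max * 1000
thickness = 0.041 * 45 / 10.8 * 1000
thickness = 170.8 mm

170.8


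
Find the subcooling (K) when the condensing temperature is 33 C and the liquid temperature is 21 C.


Subcooling = T_cond - T_liquid
Subcooling = 33 - 21
Subcooling = 12 K

12


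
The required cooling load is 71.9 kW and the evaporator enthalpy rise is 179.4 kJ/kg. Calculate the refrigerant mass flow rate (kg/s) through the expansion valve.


m_dot = Q / dh
m_dot = 71.9 / 179.4
m_dot = 0.4008 kg/s

0.4008


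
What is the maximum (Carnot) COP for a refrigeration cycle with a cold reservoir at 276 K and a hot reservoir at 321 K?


dT = 321 - 276 = 45 K
COP_carnot = T_cold / dT = 276 / 45
COP_carnot = 6.133

6.133


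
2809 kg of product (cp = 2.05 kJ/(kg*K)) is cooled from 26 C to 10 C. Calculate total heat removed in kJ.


dT = 26 - (10) = 16 K
Q = m * cp * dT = 2809 * 2.05 * 16
Q = 92135 kJ

92135


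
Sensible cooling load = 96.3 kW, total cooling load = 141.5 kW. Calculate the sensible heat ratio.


SHR = Q_sensible / Q_total
SHR = 96.3 / 141.5
SHR = 0.681

0.681


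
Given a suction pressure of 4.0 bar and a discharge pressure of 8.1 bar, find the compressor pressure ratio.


PR = P_high / P_low
PR = 8.1 / 4.0
PR = 2.025

2.025


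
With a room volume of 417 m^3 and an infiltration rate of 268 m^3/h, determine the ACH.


ACH = flow / volume
ACH = 268 / 417
ACH = 0.643

0.643


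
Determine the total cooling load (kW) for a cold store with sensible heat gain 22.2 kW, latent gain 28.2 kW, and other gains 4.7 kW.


Q_total = Q_s + Q_l + Q_misc
Q_total = 22.2 + 28.2 + 4.7
Q_total = 55.1 kW

55.1


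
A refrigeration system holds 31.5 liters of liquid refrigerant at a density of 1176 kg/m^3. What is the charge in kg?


Charge = V * rho / 1000
Charge = 31.5 * 1176 / 1000
Charge = 37.04 kg

37.04


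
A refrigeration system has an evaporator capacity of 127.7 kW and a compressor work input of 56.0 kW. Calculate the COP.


COP = Q_evap / W
COP = 127.7 / 56.0
COP = 2.28

2.28


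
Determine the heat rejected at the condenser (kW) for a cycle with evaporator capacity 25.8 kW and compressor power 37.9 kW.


Q_cond = Q_evap + W
Q_cond = 25.8 + 37.9
Q_cond = 63.7 kW

63.7


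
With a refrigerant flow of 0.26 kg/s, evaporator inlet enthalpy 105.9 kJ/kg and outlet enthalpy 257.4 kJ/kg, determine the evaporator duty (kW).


dh = 257.4 - 105.9 = 151.5 kJ/kg
Q_evap = m_dot * dh = 0.26 * 151.5
Q_evap = 39.39 kW

39.39


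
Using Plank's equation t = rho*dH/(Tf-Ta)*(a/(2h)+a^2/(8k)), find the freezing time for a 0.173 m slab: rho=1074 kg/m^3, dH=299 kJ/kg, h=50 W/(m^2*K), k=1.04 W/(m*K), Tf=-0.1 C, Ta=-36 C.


dT = -0.1 - (-36) = 35.9 K
term1 = a/(2h) = 0.173/(2*50) = 0.00173
term2 = a^2/(8k) = 0.173^2/(8*1.04) = 0.003597235577
t = rho*dH*1000/dT * (term1 + term2)
t = 1074*299*1000/35.9 * (0.00173 + 0.003597235577)
t = 47652 s

47652


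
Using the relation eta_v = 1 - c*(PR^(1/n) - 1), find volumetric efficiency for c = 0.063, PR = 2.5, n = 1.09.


PR^(1/n) = 2.5^(1/1.09) = 2.31783532
eta_v = 1 - 0.063 * (2.31783532 - 1)
eta_v = 0.917

0.917


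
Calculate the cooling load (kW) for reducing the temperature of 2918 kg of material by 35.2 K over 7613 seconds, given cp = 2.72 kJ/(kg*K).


Q = m * cp * dT / t
Q = 2918 * 2.72 * 35.2 / 7613
Q = 36.698 kW

36.698


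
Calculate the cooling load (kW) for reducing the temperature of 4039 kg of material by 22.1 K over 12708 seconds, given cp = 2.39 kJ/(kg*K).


Q = m * cp * dT / t
Q = 4039 * 2.39 * 22.1 / 12708
Q = 16.788 kW

16.788


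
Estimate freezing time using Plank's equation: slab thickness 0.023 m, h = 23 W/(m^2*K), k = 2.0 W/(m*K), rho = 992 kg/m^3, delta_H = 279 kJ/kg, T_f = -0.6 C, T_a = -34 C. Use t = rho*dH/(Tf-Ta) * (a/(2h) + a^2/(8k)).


dT = -0.6 - (-34) = 33.4 K
term1 = a/(2h) = 0.023/(2*23) = 0.0005
term2 = a^2/(8k) = 0.023^2/(8*2.0) = 0.0000330625
t = rho*dH*1000/dT * (term1 + term2)
t = 992*279*1000/33.4 * (0.0005 + 0.0000330625)
t = 4417 s

4417


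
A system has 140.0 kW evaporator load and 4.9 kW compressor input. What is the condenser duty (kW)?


Q_cond = Q_evap + W
Q_cond = 140.0 + 4.9
Q_cond = 144.9 kW

144.9


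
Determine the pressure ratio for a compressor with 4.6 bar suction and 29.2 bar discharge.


PR = P_high / P_low
PR = 29.2 / 4.6
PR = 6.348

6.348


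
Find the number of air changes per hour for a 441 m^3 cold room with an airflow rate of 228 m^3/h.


ACH = flow / volume
ACH = 228 / 441
ACH = 0.517

0.517


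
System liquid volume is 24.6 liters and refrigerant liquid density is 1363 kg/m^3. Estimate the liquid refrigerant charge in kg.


Charge = V * rho / 1000
Charge = 24.6 * 1363 / 1000
Charge = 33.53 kg

33.53


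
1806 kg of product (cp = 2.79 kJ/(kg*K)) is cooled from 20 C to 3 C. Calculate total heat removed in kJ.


dT = 20 - (3) = 17 K
Q = m * cp * dT = 1806 * 2.79 * 17
Q = 85659 kJ

85659


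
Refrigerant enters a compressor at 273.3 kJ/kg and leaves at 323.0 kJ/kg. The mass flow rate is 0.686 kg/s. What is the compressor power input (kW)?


dh = 323.0 - 273.3 = 49.7 kJ/kg
W = m_dot * dh = 0.686 * 49.7 = 34.09 kW

34.09


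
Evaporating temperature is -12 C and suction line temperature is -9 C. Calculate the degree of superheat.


Superheat = T_suction - T_evap
Superheat = -9 - (-12)
Superheat = 3 K

3


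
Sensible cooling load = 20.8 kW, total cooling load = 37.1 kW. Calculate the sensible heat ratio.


SHR = Q_sensible / Q_total
SHR = 20.8 / 37.1
SHR = 0.561

0.561


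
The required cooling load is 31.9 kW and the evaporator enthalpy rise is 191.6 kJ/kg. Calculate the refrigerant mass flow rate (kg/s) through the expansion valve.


m_dot = Q / dh
m_dot = 31.9 / 191.6
m_dot = 0.1665 kg/s

0.1665


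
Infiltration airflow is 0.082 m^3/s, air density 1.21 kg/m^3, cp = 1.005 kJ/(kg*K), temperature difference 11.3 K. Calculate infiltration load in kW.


Q = V_dot * rho * cp * dT
Q = 0.082 * 1.21 * 1.005 * 11.3
Q = 1.127 kW

1.127


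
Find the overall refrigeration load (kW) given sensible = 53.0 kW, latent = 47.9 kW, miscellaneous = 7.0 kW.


Q_total = Q_s + Q_l + Q_misc
Q_total = 53.0 + 47.9 + 7.0
Q_total = 107.9 kW

107.9


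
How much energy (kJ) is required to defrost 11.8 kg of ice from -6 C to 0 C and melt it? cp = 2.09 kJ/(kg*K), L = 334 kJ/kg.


Sensible heat = cp * dT = 2.09 * 6 = 12.54 kJ/kg
Total per kg = 12.54 + 334 = 346.54 kJ/kg
Q = m * total = 11.8 * 346.54
Q = 4089.2 kJ

4089.2


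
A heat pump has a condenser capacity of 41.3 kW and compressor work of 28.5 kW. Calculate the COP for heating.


COP_hp = Q_cond / W
COP_hp = 41.3 / 28.5
COP_hp = 1.449

1.449


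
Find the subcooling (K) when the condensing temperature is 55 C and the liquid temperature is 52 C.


Subcooling = T_cond - T_liquid
Subcooling = 55 - 52
Subcooling = 3 K

3


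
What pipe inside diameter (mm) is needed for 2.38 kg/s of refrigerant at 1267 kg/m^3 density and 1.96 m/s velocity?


A = m_dot / (rho * v) = 2.38 / (1267 * 1.96) = 0.0009583944075 m^2
d = sqrt(4*A/pi) * 1000
d = 34.9 mm

34.9


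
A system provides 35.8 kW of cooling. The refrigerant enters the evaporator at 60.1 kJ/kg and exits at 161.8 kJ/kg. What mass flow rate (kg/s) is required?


dh = 161.8 - 60.1 = 101.7 kJ/kg
m_dot = Q / dh = 35.8 / 101.7 = 0.352 kg/s

0.352


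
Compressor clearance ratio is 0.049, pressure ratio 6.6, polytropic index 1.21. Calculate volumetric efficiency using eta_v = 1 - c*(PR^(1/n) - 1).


PR^(1/n) = 6.6^(1/1.21) = 4.75673588
eta_v = 1 - 0.049 * (4.75673588 - 1)
eta_v = 0.8159

0.8159


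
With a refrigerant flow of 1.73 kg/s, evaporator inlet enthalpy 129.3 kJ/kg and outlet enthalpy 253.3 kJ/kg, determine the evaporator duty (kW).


dh = 253.3 - 129.3 = 124.0 kJ/kg
Q_evap = m_dot * dh = 1.73 * 124.0
Q_evap = 214.52 kW

214.52


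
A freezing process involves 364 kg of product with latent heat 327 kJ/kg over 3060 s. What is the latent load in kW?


Q_lat = m * h_fg / t
Q_lat = 364 * 327 / 3060
Q_lat = 38.9 kW

38.9


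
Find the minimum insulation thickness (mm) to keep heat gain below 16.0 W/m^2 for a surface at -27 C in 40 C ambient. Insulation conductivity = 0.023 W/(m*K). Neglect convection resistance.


dT = 40 - (-27) = 67 K
thickness = k * dT / q_max * 1000
thickness = 0.023 * 67 / 16.0 * 1000
thickness = 96.3 mm

96.3


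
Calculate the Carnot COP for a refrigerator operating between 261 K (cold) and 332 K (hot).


dT = 332 - 261 = 71 K
COP_carnot = T_cold / dT = 261 / 71
COP_carnot = 3.676

3.676


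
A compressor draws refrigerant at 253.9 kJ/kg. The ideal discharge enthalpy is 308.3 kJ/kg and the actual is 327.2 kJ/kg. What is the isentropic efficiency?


dh_ideal = 308.3 - 253.9 = 54.4 kJ/kg
dh_actual = 327.2 - 253.9 = 73.3 kJ/kg
eta_s = dh_ideal / dh_actual = 54.4 / 73.3
eta_s = 0.7422

0.7422


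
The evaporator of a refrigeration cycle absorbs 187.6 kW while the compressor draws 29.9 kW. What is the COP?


COP = Q_evap / W
COP = 187.6 / 29.9
COP = 6.274

6.274


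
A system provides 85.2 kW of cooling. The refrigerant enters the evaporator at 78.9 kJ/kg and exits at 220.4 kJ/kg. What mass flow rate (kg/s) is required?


dh = 220.4 - 78.9 = 141.5 kJ/kg
m_dot = Q / dh = 85.2 / 141.5 = 0.6021 kg/s

0.6021


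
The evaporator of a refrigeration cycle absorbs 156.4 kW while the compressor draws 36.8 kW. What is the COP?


COP = Q_evap / W
COP = 156.4 / 36.8
COP = 4.25

4.25


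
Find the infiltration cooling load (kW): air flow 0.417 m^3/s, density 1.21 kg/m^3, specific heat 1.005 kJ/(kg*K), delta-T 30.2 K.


Q = V_dot * rho * cp * dT
Q = 0.417 * 1.21 * 1.005 * 30.2
Q = 15.314 kW

15.314


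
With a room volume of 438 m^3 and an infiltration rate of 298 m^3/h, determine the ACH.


ACH = flow / volume
ACH = 298 / 438
ACH = 0.68

0.68


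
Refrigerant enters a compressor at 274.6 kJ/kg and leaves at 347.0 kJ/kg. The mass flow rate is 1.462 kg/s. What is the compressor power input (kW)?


dh = 347.0 - 274.6 = 72.4 kJ/kg
W = m_dot * dh = 1.462 * 72.4 = 105.85 kW

105.85


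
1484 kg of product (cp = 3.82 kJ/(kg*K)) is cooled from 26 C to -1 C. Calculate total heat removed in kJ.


dT = 26 - (-1) = 27 K
Q = m * cp * dT = 1484 * 3.82 * 27
Q = 153060 kJ

153060


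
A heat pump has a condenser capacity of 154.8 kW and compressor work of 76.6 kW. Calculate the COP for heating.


COP_hp = Q_cond / W
COP_hp = 154.8 / 76.6
COP_hp = 2.021

2.021


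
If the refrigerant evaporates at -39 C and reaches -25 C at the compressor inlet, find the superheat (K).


Superheat = T_suction - T_evap
Superheat = -25 - (-39)
Superheat = 14 K

14


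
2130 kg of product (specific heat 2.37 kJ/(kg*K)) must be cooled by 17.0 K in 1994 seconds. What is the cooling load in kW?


Q = m * cp * dT / t
Q = 2130 * 2.37 * 17.0 / 1994
Q = 43.038 kW

43.038


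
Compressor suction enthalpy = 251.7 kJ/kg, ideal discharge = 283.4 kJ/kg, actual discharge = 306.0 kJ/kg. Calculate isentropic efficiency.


dh_ideal = 283.4 - 251.7 = 31.7 kJ/kg
dh_actual = 306.0 - 251.7 = 54.3 kJ/kg
eta_s = dh_ideal / dh_actual = 31.7 / 54.3
eta_s = 0.5838

0.5838


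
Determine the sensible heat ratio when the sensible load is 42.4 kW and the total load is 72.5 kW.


SHR = Q_sensible / Q_total
SHR = 42.4 / 72.5
SHR = 0.585

0.585


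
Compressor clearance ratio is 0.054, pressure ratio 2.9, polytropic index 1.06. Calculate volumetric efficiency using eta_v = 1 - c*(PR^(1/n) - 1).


PR^(1/n) = 2.9^(1/1.06) = 2.730389
eta_v = 1 - 0.054 * (2.730389 - 1)
eta_v = 0.9066

0.9066


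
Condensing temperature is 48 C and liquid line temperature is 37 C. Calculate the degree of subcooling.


Subcooling = T_cond - T_liquid
Subcooling = 48 - 37
Subcooling = 11 K

11


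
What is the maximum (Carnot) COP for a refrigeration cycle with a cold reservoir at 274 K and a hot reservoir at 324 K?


dT = 324 - 274 = 50 K
COP_carnot = T_cold / dT = 274 / 50
COP_carnot = 5.48

5.48


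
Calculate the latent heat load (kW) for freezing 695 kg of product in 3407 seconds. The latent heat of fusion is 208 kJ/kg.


Q_lat = m * h_fg / t
Q_lat = 695 * 208 / 3407
Q_lat = 42.43 kW

42.43


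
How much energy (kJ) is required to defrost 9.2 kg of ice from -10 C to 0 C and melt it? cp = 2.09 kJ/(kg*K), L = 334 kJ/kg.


Sensible heat = cp * dT = 2.09 * 10 = 20.9 kJ/kg
Total per kg = 20.9 + 334 = 354.9 kJ/kg
Q = m * total = 9.2 * 354.9
Q = 3265.1 kJ

3265.1


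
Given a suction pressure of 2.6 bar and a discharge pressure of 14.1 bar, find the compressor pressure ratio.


PR = P_high / P_low
PR = 14.1 / 2.6
PR = 5.423

5.423


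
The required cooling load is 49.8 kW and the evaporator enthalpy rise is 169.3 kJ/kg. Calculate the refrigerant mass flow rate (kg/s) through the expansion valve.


m_dot = Q / dh
m_dot = 49.8 / 169.3
m_dot = 0.2942 kg/s

0.2942


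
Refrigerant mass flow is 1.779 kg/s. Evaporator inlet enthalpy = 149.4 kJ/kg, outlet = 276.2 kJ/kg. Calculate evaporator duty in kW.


dh = 276.2 - 149.4 = 126.8 kJ/kg
Q_evap = m_dot * dh = 1.779 * 126.8
Q_evap = 225.58 kW

225.58


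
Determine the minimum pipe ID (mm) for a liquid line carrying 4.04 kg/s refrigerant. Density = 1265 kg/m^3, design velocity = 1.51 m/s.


A = m_dot / (rho * v) = 4.04 / (1265 * 1.51) = 0.002115017145 m^2
d = sqrt(4*A/pi) * 1000
d = 51.9 mm

51.9


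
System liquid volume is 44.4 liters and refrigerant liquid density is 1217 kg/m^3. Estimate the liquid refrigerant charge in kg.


Charge = V * rho / 1000
Charge = 44.4 * 1217 / 1000
Charge = 54.03 kg

54.03


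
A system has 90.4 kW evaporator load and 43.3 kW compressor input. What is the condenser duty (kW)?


Q_cond = Q_evap + W
Q_cond = 90.4 + 43.3
Q_cond = 133.7 kW

133.7


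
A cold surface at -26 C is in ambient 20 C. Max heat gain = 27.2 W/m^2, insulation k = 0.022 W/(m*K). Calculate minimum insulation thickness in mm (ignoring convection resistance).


dT = 20 - (-26) = 46 K
thickness = k * dT / q_max * 1000
thickness = 0.022 * 46 / 27.2 * 1000
thickness = 37.2 mm

37.2


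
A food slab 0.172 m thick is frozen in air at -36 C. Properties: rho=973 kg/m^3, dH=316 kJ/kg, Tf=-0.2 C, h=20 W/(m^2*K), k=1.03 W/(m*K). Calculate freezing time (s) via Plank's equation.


dT = -0.2 - (-36) = 35.8 K
term1 = a/(2h) = 0.172/(2*20) = 0.0043
term2 = a^2/(8k) = 0.172^2/(8*1.03) = 0.003590291262
t = rho*dH*1000/dT * (term1 + term2)
t = 973*316*1000/35.8 * (0.0043 + 0.003590291262)
t = 67766 s

67766


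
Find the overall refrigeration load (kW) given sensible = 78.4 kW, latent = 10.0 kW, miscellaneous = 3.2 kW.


Q_total = Q_s + Q_l + Q_misc
Q_total = 78.4 + 10.0 + 3.2
Q_total = 91.6 kW

91.6


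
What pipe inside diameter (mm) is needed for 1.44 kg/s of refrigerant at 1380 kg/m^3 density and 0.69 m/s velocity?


A = m_dot / (rho * v) = 1.44 / (1380 * 0.69) = 0.001512287335 m^2
d = sqrt(4*A/pi) * 1000
d = 43.9 mm

43.9


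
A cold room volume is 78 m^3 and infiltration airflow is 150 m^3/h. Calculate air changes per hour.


ACH = flow / volume
ACH = 150 / 78
ACH = 1.923

1.923


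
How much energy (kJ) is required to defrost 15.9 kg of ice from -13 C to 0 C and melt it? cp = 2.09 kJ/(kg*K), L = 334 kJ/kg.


Sensible heat = cp * dT = 2.09 * 13 = 27.17 kJ/kg
Total per kg = 27.17 + 334 = 361.17 kJ/kg
Q = m * total = 15.9 * 361.17
Q = 5742.6 kJ

5742.6


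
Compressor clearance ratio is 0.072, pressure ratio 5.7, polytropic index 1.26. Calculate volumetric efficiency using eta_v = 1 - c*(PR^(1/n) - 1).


PR^(1/n) = 5.7^(1/1.26) = 3.98016136
eta_v = 1 - 0.072 * (3.98016136 - 1)
eta_v = 0.7854

0.7854


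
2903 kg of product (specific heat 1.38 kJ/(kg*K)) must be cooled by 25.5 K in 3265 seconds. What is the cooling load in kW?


Q = m * cp * dT / t
Q = 2903 * 1.38 * 25.5 / 3265
Q = 31.288 kW

31.288


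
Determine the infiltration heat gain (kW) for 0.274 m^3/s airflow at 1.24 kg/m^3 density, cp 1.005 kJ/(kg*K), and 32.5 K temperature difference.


Q = V_dot * rho * cp * dT
Q = 0.274 * 1.24 * 1.005 * 32.5
Q = 11.097 kW

11.097


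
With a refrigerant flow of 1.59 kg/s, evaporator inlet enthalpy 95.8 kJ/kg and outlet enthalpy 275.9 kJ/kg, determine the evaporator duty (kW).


dh = 275.9 - 95.8 = 180.1 kJ/kg
Q_evap = m_dot * dh = 1.59 * 180.1
Q_evap = 286.36 kW

286.36


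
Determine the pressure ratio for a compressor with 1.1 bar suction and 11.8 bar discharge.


PR = P_high / P_low
PR = 11.8 / 1.1
PR = 10.727

10.727


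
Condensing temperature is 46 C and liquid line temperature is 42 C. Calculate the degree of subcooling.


Subcooling = T_cond - T_liquid
Subcooling = 46 - 42
Subcooling = 4 K

4


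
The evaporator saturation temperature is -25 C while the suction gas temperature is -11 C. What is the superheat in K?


Superheat = T_suction - T_evap
Superheat = -11 - (-25)
Superheat = 14 K

14


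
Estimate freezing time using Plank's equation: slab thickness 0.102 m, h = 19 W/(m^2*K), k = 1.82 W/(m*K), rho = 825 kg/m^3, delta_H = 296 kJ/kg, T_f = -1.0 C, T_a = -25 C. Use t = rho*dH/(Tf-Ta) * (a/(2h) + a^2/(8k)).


dT = -1.0 - (-25) = 24.0 K
term1 = a/(2h) = 0.102/(2*19) = 0.002684210526
term2 = a^2/(8k) = 0.102^2/(8*1.82) = 0.0007145604396
t = rho*dH*1000/dT * (term1 + term2)
t = 825*296*1000/24.0 * (0.002684210526 + 0.0007145604396)
t = 34582 s

34582


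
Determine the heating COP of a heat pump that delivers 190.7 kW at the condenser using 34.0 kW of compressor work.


COP_hp = Q_cond / W
COP_hp = 190.7 / 34.0
COP_hp = 5.609

5.609


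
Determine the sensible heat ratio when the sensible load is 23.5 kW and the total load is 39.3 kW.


SHR = Q_sensible / Q_total
SHR = 23.5 / 39.3
SHR = 0.598

0.598


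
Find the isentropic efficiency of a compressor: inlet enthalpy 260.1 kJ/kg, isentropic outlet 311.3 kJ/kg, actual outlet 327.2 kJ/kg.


dh_ideal = 311.3 - 260.1 = 51.2 kJ/kg
dh_actual = 327.2 - 260.1 = 67.1 kJ/kg
eta_s = dh_ideal / dh_actual = 51.2 / 67.1
eta_s = 0.763

0.763


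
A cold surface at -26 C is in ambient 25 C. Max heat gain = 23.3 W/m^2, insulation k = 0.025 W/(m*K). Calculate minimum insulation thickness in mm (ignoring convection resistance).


dT = 25 - (-26) = 51 K
thickness = k * dT / q_max * 1000
thickness = 0.025 * 51 / 23.3 * 1000
thickness = 54.7 mm

54.7


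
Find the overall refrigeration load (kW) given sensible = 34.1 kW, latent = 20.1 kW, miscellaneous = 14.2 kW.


Q_total = Q_s + Q_l + Q_misc
Q_total = 34.1 + 20.1 + 14.2
Q_total = 68.4 kW

68.4


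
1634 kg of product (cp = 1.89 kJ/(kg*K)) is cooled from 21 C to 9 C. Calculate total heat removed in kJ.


dT = 21 - (9) = 12 K
Q = m * cp * dT = 1634 * 1.89 * 12
Q = 37059 kJ

37059


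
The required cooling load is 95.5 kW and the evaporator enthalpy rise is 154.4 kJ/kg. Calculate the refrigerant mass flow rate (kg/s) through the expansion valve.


m_dot = Q / dh
m_dot = 95.5 / 154.4
m_dot = 0.6185 kg/s

0.6185


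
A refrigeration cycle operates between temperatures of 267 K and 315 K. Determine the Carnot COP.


dT = 315 - 267 = 48 K
COP_carnot = T_cold / dT = 267 / 48
COP_carnot = 5.563

5.563


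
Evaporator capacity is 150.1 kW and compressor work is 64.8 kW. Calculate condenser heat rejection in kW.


Q_cond = Q_evap + W
Q_cond = 150.1 + 64.8
Q_cond = 214.9 kW

214.9


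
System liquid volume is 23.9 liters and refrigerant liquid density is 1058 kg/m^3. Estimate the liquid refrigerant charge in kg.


Charge = V * rho / 1000
Charge = 23.9 * 1058 / 1000
Charge = 25.29 kg

25.29


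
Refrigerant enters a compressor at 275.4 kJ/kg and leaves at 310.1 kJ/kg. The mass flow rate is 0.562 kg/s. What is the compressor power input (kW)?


dh = 310.1 - 275.4 = 34.7 kJ/kg
W = m_dot * dh = 0.562 * 34.7 = 19.5 kW

19.5


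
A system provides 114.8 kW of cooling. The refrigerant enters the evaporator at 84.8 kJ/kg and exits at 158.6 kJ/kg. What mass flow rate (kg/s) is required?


dh = 158.6 - 84.8 = 73.8 kJ/kg
m_dot = Q / dh = 114.8 / 73.8 = 1.5556 kg/s

1.5556


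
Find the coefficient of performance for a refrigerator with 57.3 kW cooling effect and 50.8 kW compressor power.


COP = Q_evap / W
COP = 57.3 / 50.8
COP = 1.128

1.128


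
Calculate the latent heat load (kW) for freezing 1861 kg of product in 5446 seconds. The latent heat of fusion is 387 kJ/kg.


Q_lat = m * h_fg / t
Q_lat = 1861 * 387 / 5446
Q_lat = 132.25 kW

132.25


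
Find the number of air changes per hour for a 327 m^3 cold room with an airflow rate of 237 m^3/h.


ACH = flow / volume
ACH = 237 / 327
ACH = 0.725

0.725


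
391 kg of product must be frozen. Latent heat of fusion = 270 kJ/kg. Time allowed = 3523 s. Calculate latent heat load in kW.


Q_lat = m * h_fg / t
Q_lat = 391 * 270 / 3523
Q_lat = 29.97 kW

29.97


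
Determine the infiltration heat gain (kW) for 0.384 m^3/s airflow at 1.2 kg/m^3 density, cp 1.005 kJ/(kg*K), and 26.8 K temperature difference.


Q = V_dot * rho * cp * dT
Q = 0.384 * 1.2 * 1.005 * 26.8
Q = 12.411 kW

12.411


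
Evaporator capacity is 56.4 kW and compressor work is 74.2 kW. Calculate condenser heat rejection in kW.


Q_cond = Q_evap + W
Q_cond = 56.4 + 74.2
Q_cond = 130.6 kW

130.6


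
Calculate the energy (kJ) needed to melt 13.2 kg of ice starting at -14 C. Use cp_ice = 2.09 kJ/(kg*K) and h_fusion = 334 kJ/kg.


Sensible heat = cp * dT = 2.09 * 14 = 29.26 kJ/kg
Total per kg = 29.26 + 334 = 363.26 kJ/kg
Q = m * total = 13.2 * 363.26
Q = 4795.0 kJ

4795.0


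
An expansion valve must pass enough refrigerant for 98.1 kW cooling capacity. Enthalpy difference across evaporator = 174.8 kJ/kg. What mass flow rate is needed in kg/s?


m_dot = Q / dh
m_dot = 98.1 / 174.8
m_dot = 0.5612 kg/s

0.5612


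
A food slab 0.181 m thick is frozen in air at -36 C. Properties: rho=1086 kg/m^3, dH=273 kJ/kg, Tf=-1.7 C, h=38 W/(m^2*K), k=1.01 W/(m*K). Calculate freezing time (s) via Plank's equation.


dT = -1.7 - (-36) = 34.3 K
term1 = a/(2h) = 0.181/(2*38) = 0.002381578947
term2 = a^2/(8k) = 0.181^2/(8*1.01) = 0.004054579208
t = rho*dH*1000/dT * (term1 + term2)
t = 1086*273*1000/34.3 * (0.002381578947 + 0.004054579208)
t = 55632 s

55632


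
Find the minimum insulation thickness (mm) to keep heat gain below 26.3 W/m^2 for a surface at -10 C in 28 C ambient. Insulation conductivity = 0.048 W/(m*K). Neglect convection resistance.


dT = 28 - (-10) = 38 K
thickness = k * dT / q_max * 1000
thickness = 0.048 * 38 / 26.3 * 1000
thickness = 69.4 mm

69.4


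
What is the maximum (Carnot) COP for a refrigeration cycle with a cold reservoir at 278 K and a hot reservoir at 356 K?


dT = 356 - 278 = 78 K
COP_carnot = T_cold / dT = 278 / 78
COP_carnot = 3.564

3.564


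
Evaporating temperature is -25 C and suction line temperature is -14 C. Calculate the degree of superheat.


Superheat = T_suction - T_evap
Superheat = -14 - (-25)
Superheat = 11 K

11


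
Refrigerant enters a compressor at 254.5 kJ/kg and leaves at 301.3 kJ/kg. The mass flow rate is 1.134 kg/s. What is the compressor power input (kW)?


dh = 301.3 - 254.5 = 46.8 kJ/kg
W = m_dot * dh = 1.134 * 46.8 = 53.07 kW

53.07


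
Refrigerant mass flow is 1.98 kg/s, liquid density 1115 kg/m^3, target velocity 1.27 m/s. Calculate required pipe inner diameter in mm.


A = m_dot / (rho * v) = 1.98 / (1115 * 1.27) = 0.001398255711 m^2
d = sqrt(4*A/pi) * 1000
d = 42.2 mm

42.2


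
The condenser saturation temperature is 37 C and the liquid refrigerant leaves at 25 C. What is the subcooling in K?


Subcooling = T_cond - T_liquid
Subcooling = 37 - 25
Subcooling = 12 K

12


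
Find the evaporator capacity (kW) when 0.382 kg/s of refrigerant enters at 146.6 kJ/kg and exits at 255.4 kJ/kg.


dh = 255.4 - 146.6 = 108.8 kJ/kg
Q_evap = m_dot * dh = 0.382 * 108.8
Q_evap = 41.56 kW

41.56


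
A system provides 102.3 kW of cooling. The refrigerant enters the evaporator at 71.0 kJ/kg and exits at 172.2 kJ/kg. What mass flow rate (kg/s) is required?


dh = 172.2 - 71.0 = 101.2 kJ/kg
m_dot = Q / dh = 102.3 / 101.2 = 1.0109 kg/s

1.0109


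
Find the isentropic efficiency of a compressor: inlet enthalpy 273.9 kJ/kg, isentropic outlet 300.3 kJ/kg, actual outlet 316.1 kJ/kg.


dh_ideal = 300.3 - 273.9 = 26.4 kJ/kg
dh_actual = 316.1 - 273.9 = 42.2 kJ/kg
eta_s = dh_ideal / dh_actual = 26.4 / 42.2
eta_s = 0.6256

0.6256


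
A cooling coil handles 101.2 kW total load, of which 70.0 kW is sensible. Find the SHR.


SHR = Q_sensible / Q_total
SHR = 70.0 / 101.2
SHR = 0.692

0.692


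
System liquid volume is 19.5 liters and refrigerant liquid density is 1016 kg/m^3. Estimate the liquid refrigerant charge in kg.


Charge = V * rho / 1000
Charge = 19.5 * 1016 / 1000
Charge = 19.81 kg

19.81


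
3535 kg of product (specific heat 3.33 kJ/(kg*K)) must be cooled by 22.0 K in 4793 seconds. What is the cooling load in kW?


Q = m * cp * dT / t
Q = 3535 * 3.33 * 22.0 / 4793
Q = 54.032 kW

54.032


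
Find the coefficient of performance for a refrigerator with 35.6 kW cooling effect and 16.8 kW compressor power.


COP = Q_evap / W
COP = 35.6 / 16.8
COP = 2.119

2.119


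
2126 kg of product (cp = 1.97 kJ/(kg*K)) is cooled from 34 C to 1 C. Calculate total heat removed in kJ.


dT = 34 - (1) = 33 K
Q = m * cp * dT = 2126 * 1.97 * 33
Q = 138211 kJ

138211


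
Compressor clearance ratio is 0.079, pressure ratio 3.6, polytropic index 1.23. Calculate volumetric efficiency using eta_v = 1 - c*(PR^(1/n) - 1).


PR^(1/n) = 3.6^(1/1.23) = 2.83320798
eta_v = 1 - 0.079 * (2.83320798 - 1)
eta_v = 0.8552

0.8552


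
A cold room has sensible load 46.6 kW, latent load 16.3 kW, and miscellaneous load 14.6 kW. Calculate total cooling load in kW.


Q_total = Q_s + Q_l + Q_misc
Q_total = 46.6 + 16.3 + 14.6
Q_total = 77.5 kW

77.5


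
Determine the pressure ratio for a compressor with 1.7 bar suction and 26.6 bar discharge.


PR = P_high / P_low
PR = 26.6 / 1.7
PR = 15.647

15.647


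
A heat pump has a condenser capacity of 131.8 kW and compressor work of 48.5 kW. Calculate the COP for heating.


COP_hp = Q_cond / W
COP_hp = 131.8 / 48.5
COP_hp = 2.718

2.718


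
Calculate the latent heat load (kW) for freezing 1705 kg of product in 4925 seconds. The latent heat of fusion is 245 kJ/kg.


Q_lat = m * h_fg / t
Q_lat = 1705 * 245 / 4925
Q_lat = 84.82 kW

84.82


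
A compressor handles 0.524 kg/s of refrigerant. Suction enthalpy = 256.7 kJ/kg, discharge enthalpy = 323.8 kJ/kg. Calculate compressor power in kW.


dh = 323.8 - 256.7 = 67.1 kJ/kg
W = m_dot * dh = 0.524 * 67.1 = 35.16 kW

35.16


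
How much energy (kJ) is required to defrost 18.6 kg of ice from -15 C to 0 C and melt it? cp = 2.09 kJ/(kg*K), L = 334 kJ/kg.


Sensible heat = cp * dT = 2.09 * 15 = 31.35 kJ/kg
Total per kg = 31.35 + 334 = 365.35 kJ/kg
Q = m * total = 18.6 * 365.35
Q = 6795.5 kJ

6795.5


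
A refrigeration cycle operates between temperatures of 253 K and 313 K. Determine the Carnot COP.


dT = 313 - 253 = 60 K
COP_carnot = T_cold / dT = 253 / 60
COP_carnot = 4.217

4.217


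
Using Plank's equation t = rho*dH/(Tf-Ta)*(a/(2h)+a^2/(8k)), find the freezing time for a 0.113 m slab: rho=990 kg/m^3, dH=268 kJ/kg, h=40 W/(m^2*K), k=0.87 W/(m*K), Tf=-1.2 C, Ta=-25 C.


dT = -1.2 - (-25) = 23.8 K
term1 = a/(2h) = 0.113/(2*40) = 0.0014125
term2 = a^2/(8k) = 0.113^2/(8*0.87) = 0.001834626437
t = rho*dH*1000/dT * (term1 + term2)
t = 990*268*1000/23.8 * (0.0014125 + 0.001834626437)
t = 36199 s

36199


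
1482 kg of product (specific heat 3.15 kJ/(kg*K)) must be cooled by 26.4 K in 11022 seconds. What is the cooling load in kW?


Q = m * cp * dT / t
Q = 1482 * 3.15 * 26.4 / 11022
Q = 11.182 kW

11.182


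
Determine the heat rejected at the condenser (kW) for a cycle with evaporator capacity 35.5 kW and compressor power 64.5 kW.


Q_cond = Q_evap + W
Q_cond = 35.5 + 64.5
Q_cond = 100.0 kW

100.0


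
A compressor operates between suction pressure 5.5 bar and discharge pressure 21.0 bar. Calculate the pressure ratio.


PR = P_high / P_low
PR = 21.0 / 5.5
PR = 3.818

3.818


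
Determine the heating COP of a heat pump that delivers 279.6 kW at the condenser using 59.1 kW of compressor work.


COP_hp = Q_cond / W
COP_hp = 279.6 / 59.1
COP_hp = 4.731

4.731


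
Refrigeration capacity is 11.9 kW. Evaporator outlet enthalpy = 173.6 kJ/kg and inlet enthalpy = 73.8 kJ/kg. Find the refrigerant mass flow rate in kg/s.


dh = 173.6 - 73.8 = 99.8 kJ/kg
m_dot = Q / dh = 11.9 / 99.8 = 0.1192 kg/s

0.1192


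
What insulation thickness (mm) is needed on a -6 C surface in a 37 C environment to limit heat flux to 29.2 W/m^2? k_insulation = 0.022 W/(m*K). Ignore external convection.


dT = 37 - (-6) = 43 K
thickness = k * dT / q_max * 1000
thickness = 0.022 * 43 / 29.2 * 1000
thickness = 32.4 mm

32.4


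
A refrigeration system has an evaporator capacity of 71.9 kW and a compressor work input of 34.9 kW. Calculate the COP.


COP = Q_evap / W
COP = 71.9 / 34.9
COP = 2.06

2.06


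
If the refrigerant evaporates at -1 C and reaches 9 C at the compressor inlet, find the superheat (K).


Superheat = T_suction - T_evap
Superheat = 9 - (-1)
Superheat = 10 K

10


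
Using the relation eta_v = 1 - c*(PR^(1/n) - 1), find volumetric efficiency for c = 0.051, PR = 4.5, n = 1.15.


PR^(1/n) = 4.5^(1/1.15) = 3.69837446
eta_v = 1 - 0.051 * (3.69837446 - 1)
eta_v = 0.8624

0.8624


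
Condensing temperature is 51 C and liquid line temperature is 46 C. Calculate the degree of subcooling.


Subcooling = T_cond - T_liquid
Subcooling = 51 - 46
Subcooling = 5 K

5


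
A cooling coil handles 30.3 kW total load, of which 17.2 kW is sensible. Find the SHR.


SHR = Q_sensible / Q_total
SHR = 17.2 / 30.3
SHR = 0.568

0.568


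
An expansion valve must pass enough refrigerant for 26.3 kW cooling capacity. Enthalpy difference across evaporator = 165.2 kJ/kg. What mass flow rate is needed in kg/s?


m_dot = Q / dh
m_dot = 26.3 / 165.2
m_dot = 0.1592 kg/s

0.1592


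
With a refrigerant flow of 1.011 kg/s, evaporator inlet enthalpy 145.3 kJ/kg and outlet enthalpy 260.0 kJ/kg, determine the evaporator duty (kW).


dh = 260.0 - 145.3 = 114.7 kJ/kg
Q_evap = m_dot * dh = 1.011 * 114.7
Q_evap = 115.96 kW

115.96


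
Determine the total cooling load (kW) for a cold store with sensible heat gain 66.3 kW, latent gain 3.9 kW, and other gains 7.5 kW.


Q_total = Q_s + Q_l + Q_misc
Q_total = 66.3 + 3.9 + 7.5
Q_total = 77.7 kW

77.7


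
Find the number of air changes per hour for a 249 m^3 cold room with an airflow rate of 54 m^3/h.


ACH = flow / volume
ACH = 54 / 249
ACH = 0.217

0.217


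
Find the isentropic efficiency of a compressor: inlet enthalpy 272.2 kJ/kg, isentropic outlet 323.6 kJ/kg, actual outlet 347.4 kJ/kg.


dh_ideal = 323.6 - 272.2 = 51.4 kJ/kg
dh_actual = 347.4 - 272.2 = 75.2 kJ/kg
eta_s = dh_ideal / dh_actual = 51.4 / 75.2
eta_s = 0.6835

0.6835


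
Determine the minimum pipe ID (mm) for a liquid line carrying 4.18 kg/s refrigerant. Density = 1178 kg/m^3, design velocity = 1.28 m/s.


A = m_dot / (rho * v) = 4.18 / (1178 * 1.28) = 0.002772177419 m^2
d = sqrt(4*A/pi) * 1000
d = 59.4 mm

59.4


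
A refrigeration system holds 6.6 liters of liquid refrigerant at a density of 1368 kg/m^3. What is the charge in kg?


Charge = V * rho / 1000
Charge = 6.6 * 1368 / 1000
Charge = 9.03 kg

9.03


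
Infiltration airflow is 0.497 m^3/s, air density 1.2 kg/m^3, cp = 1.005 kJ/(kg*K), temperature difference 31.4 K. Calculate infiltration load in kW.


Q = V_dot * rho * cp * dT
Q = 0.497 * 1.2 * 1.005 * 31.4
Q = 18.821 kW

18.821


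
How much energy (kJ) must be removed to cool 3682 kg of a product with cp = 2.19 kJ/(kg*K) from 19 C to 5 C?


dT = 19 - (5) = 14 K
Q = m * cp * dT = 3682 * 2.19 * 14
Q = 112890 kJ

112890


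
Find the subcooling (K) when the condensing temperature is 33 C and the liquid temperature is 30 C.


Subcooling = T_cond - T_liquid
Subcooling = 33 - 30
Subcooling = 3 K

3


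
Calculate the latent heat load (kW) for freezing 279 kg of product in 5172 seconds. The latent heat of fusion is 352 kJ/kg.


Q_lat = m * h_fg / t
Q_lat = 279 * 352 / 5172
Q_lat = 18.99 kW

18.99


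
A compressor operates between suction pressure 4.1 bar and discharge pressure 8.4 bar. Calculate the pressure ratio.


PR = P_high / P_low
PR = 8.4 / 4.1
PR = 2.049

2.049
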